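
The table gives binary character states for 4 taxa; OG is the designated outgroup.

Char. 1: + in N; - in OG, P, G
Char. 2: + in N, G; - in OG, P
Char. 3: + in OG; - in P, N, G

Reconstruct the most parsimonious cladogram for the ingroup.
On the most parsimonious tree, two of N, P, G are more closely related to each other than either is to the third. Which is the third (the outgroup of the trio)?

P

Character polarity is set by the outgroup: the derived state is whichever differs from the outgroup's state, so for Char. 3 the derived state is '-', and for the remaining characters it is '+'.
Char. 1: derived state '+' in N only — an autapomorphy, so it tells us nothing about relationships among taxa.
Char. 2: derived state '+' in G and N only — synapomorphy for {G, N}.
Char. 3 (derived state '-') is shared by all ingroup taxa — unites the whole ingroup.
Most parsimonious ingroup topology: (P,(N,G)).
G and N share a more recent common ancestor with each other than either does with P, so P is the least closely related of the three.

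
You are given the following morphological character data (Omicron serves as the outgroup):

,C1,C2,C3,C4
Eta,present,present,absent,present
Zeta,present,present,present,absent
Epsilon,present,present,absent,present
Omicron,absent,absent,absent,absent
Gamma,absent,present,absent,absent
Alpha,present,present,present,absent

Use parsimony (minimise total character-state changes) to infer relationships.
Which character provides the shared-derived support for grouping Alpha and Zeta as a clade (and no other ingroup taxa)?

The outgroup has state 'absent' for every character, so 'present' is the derived state throughout.
C1: derived state 'present' in Alpha, Epsilon, Eta, and Zeta only — synapomorphy for {Alpha, Epsilon, Eta, Zeta}.
All ingroup taxa share the derived state 'present' for C2; it defines the ingroup but does not resolve relationships within it.
C3: derived state 'present' in Alpha and Zeta only — synapomorphy for {Alpha, Zeta}.
Only Epsilon and Eta show the derived state 'present' for C4, supporting them as a clade.
Most parsimonious ingroup topology: (((Eta,Epsilon),(Alpha,Zeta)),Gamma).
The clade {Alpha, Zeta} is supported by C3: its derived state 'present' occurs in exactly those taxa and in no other taxon (including the outgroup).

C3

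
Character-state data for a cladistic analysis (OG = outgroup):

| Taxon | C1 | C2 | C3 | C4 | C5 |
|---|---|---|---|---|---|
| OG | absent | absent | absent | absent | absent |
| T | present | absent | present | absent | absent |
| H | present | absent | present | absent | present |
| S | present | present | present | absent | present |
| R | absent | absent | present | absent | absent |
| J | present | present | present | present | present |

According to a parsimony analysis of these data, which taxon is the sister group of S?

J

The outgroup has state 'absent' for every character, so 'present' is the derived state throughout.
C1: derived state 'present' in H, J, S, and T only — synapomorphy for {H, J, S, T}.
Only J and S show the derived state 'present' for C2, supporting them as a clade.
All ingroup taxa share the derived state 'present' for C3; it defines the ingroup but does not resolve relationships within it.
C4 (derived state 'present') is unique to J (autapomorphy; uninformative for grouping).
C5 (derived state 'present') is shared by H, J, and S — a synapomorphy uniting that clade.
Most parsimonious ingroup topology: ((T,(H,(S,J))),R).
S and J form a cherry on this tree, so they are sister taxa.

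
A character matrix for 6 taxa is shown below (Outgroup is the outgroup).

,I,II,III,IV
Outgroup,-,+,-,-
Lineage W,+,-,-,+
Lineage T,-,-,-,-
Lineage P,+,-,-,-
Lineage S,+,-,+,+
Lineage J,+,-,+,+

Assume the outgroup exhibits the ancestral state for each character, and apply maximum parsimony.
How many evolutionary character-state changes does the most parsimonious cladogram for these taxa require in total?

Character polarity is set by the outgroup: the derived state is whichever differs from the outgroup's state, so for II the derived state is '-', and for the remaining characters it is '+'.
I: derived state '+' in Lineage J, Lineage P, Lineage S, and Lineage W only — synapomorphy for {Lineage J, Lineage P, Lineage S, Lineage W}.
II (derived state '-') is shared by all ingroup taxa — unites the whole ingroup.
Only Lineage J and Lineage S show the derived state '+' for III, supporting them as a clade.
IV: derived state '+' in Lineage J, Lineage S, and Lineage W only — synapomorphy for {Lineage J, Lineage S, Lineage W}.
Most parsimonious ingroup topology: (((Lineage W,(Lineage S,Lineage J)),Lineage P),Lineage T).
Changes per character on this tree: I: 1; II: 1; III: 1; IV: 1.
Total = 4.

4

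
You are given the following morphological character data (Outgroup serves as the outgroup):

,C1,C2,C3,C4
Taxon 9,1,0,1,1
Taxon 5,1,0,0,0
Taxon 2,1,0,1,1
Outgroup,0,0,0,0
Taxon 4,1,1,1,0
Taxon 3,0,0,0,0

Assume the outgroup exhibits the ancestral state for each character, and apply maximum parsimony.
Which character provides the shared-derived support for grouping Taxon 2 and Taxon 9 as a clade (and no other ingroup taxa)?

The outgroup has state '0' for every character, so '1' is the derived state throughout.
Only Taxon 2, Taxon 4, Taxon 5, and Taxon 9 show the derived state '1' for C1, supporting them as a clade.
C2 (derived state '1') is unique to Taxon 4 (autapomorphy; uninformative for grouping).
C3: derived state '1' in Taxon 2, Taxon 4, and Taxon 9 only — synapomorphy for {Taxon 2, Taxon 4, Taxon 9}.
C4 (derived state '1') is shared by Taxon 2 and Taxon 9 — a synapomorphy uniting that clade.
Most parsimonious ingroup topology: ((Taxon 5,((Taxon 9,Taxon 2),Taxon 4)),Taxon 3).
The clade {Taxon 2, Taxon 9} is supported by C4: its derived state '1' occurs in exactly those taxa and in no other taxon (including the outgroup).

C4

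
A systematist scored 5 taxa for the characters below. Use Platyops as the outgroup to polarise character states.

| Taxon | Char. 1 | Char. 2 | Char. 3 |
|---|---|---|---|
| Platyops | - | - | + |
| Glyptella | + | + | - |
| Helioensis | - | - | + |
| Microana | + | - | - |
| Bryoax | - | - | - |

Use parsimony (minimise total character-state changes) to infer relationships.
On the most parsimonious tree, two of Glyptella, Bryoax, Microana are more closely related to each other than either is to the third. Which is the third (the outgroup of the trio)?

Bryoax

Character polarity is set by the outgroup: the derived state is whichever differs from the outgroup's state, so for Char. 3 the derived state is '-', and for the remaining characters it is '+'.
Only Glyptella and Microana show the derived state '+' for Char. 1, supporting them as a clade.
Char. 2: derived state '+' in Glyptella only — an autapomorphy, so it tells us nothing about relationships among taxa.
Char. 3 (derived state '-') is shared by Bryoax, Glyptella, and Microana — a synapomorphy uniting that clade.
Most parsimonious ingroup topology: (((Glyptella,Microana),Bryoax),Helioensis).
Glyptella and Microana share a more recent common ancestor with each other than either does with Bryoax, so Bryoax is the least closely related of the three.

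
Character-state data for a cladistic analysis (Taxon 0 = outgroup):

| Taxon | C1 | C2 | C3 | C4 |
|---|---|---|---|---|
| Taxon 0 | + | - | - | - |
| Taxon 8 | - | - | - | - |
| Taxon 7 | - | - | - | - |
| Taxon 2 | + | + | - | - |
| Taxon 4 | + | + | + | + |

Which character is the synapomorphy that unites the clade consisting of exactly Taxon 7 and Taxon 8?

C1

Character polarity is set by the outgroup: the derived state is whichever differs from the outgroup's state, so for C1 the derived state is '-', and for the remaining characters it is '+'.
C1 (derived state '-') is shared by Taxon 7 and Taxon 8 — a synapomorphy uniting that clade.
Only Taxon 2 and Taxon 4 show the derived state '+' for C2, supporting them as a clade.
C3 (derived state '+') is unique to Taxon 4 (autapomorphy; uninformative for grouping).
C4: derived state '+' in Taxon 4 only — an autapomorphy, so it tells us nothing about relationships among taxa.
Most parsimonious ingroup topology: ((Taxon 8,Taxon 7),(Taxon 2,Taxon 4)).
The clade {Taxon 7, Taxon 8} is supported by C1: its derived state '-' occurs in exactly those taxa and in no other taxon (including the outgroup).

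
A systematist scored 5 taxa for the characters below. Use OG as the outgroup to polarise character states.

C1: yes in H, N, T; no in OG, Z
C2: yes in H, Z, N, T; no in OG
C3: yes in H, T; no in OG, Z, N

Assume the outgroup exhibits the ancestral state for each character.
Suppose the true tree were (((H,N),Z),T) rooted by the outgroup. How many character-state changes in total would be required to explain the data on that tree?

5

Map each character onto (((H,N),Z),T) (rooted by OG) and count the minimum state changes it requires (Fitch parsimony):
C1: 2; C2: 1; C3: 2.
Total tree length = 5.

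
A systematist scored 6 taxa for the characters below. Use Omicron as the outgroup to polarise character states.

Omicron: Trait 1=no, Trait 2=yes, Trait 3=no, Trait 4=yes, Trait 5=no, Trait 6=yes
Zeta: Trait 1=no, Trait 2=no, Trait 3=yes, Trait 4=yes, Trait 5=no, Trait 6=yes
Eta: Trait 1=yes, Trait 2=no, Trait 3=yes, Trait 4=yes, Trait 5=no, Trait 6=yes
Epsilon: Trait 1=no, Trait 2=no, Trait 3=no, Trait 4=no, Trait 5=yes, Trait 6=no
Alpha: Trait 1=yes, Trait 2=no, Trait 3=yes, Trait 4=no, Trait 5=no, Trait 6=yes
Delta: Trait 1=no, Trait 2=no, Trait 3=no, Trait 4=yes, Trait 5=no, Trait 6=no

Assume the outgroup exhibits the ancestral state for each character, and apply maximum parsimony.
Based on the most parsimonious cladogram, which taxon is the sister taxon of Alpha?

Eta

Character polarity is set by the outgroup: the derived state is whichever differs from the outgroup's state, so for Trait 2, Trait 4, Trait 6 the derived state is 'no', and for the remaining characters it is 'yes'.
Trait 1 (derived state 'yes') is shared by Alpha and Eta — a synapomorphy uniting that clade.
Trait 2 (derived state 'no') is shared by all ingroup taxa — unites the whole ingroup.
Trait 3: derived state 'yes' in Alpha, Eta, and Zeta only — synapomorphy for {Alpha, Eta, Zeta}.
Trait 4 groups Alpha and Epsilon, which is incompatible with the clades supported by the remaining characters; treating it as convergent (homoplasy) costs fewer steps than any alternative tree.
Trait 5 (derived state 'yes') is unique to Epsilon (autapomorphy; uninformative for grouping).
Trait 6: derived state 'no' in Delta and Epsilon only — synapomorphy for {Delta, Epsilon}.
Most parsimonious ingroup topology: ((Zeta,(Eta,Alpha)),(Epsilon,Delta)).
Alpha and Eta form a cherry on this tree, so they are sister taxa.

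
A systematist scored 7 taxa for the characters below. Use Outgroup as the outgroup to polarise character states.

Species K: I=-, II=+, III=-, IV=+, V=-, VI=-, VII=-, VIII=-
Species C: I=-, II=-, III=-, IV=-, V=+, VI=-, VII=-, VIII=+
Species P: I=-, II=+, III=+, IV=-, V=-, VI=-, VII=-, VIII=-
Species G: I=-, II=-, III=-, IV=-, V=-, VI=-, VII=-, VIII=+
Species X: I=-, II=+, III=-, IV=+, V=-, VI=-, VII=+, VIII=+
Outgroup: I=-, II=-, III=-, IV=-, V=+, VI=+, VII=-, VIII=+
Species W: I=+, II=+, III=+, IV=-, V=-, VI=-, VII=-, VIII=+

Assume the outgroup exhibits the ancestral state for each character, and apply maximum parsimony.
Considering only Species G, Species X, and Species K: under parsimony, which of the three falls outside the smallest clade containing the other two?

Character polarity is set by the outgroup: the derived state is whichever differs from the outgroup's state, so for V, VI, VIII the derived state is '-', and for the remaining characters it is '+'.
I: derived state '+' in Species W only — an autapomorphy, so it tells us nothing about relationships among taxa.
II: derived state '+' in Species K, Species P, Species W, and Species X only — synapomorphy for {Species K, Species P, Species W, Species X}.
III: derived state '+' in Species P and Species W only — synapomorphy for {Species P, Species W}.
Only Species K and Species X show the derived state '+' for IV, supporting them as a clade.
Only Species G, Species K, Species P, Species W, and Species X show the derived state '-' for V, supporting them as a clade.
All ingroup taxa share the derived state '-' for VI; it defines the ingroup but does not resolve relationships within it.
VII (derived state '+') is unique to Species X (autapomorphy; uninformative for grouping).
VIII (state '-') occurs in Species K and Species P but conflicts with the nesting implied by the other characters — most parsimoniously interpreted as homoplasy.
Most parsimonious ingroup topology: (Species C,(((Species P,Species W),(Species X,Species K)),Species G)).
Species K and Species X share a more recent common ancestor with each other than either does with Species G, so Species G is the least closely related of the three.

Species G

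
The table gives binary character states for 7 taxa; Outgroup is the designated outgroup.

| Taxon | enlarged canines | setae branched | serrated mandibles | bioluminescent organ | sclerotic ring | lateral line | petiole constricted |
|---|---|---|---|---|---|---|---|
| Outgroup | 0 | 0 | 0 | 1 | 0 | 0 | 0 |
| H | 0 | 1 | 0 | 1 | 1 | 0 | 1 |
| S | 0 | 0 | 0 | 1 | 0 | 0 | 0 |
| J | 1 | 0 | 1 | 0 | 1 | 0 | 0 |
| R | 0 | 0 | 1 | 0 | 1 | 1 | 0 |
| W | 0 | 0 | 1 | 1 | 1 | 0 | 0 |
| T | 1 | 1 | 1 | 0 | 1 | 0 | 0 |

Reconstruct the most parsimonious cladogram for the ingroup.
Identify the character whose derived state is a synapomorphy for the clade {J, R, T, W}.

serrated mandibles

Character polarity is set by the outgroup: the derived state is whichever differs from the outgroup's state, so for bioluminescent organ the derived state is '0', and for the remaining characters it is '1'.
enlarged canines: derived state '1' in J and T only — synapomorphy for {J, T}.
setae branched (state '1') occurs in H and T but conflicts with the nesting implied by the other characters — most parsimoniously interpreted as homoplasy.
serrated mandibles: derived state '1' in J, R, T, and W only — synapomorphy for {J, R, T, W}.
bioluminescent organ: derived state '0' in J, R, and T only — synapomorphy for {J, R, T}.
sclerotic ring (derived state '1') is shared by H, J, R, T, and W — a synapomorphy uniting that clade.
lateral line (derived state '1') is unique to R (autapomorphy; uninformative for grouping).
petiole constricted (derived state '1') is unique to H (autapomorphy; uninformative for grouping).
Most parsimonious ingroup topology: ((H,(((J,T),R),W)),S).
The clade {J, R, T, W} is supported by serrated mandibles: its derived state '1' occurs in exactly those taxa and in no other taxon (including the outgroup).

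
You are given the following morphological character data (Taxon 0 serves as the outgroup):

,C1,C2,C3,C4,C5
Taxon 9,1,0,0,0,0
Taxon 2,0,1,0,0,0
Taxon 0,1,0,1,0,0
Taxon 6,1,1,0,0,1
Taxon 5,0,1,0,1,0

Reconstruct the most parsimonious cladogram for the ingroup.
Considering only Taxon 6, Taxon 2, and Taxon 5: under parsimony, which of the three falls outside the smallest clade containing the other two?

Character polarity is set by the outgroup: the derived state is whichever differs from the outgroup's state, so for C1, C3 the derived state is '0', and for the remaining characters it is '1'.
C1: derived state '0' in Taxon 2 and Taxon 5 only — synapomorphy for {Taxon 2, Taxon 5}.
Only Taxon 2, Taxon 5, and Taxon 6 show the derived state '1' for C2, supporting them as a clade.
C3 (derived state '0') is shared by all ingroup taxa — unites the whole ingroup.
C4 (derived state '1') is unique to Taxon 5 (autapomorphy; uninformative for grouping).
C5: derived state '1' in Taxon 6 only — an autapomorphy, so it tells us nothing about relationships among taxa.
Most parsimonious ingroup topology: (Taxon 9,((Taxon 2,Taxon 5),Taxon 6)).
Taxon 2 and Taxon 5 share a more recent common ancestor with each other than either does with Taxon 6, so Taxon 6 is the least closely related of the three.

Taxon 6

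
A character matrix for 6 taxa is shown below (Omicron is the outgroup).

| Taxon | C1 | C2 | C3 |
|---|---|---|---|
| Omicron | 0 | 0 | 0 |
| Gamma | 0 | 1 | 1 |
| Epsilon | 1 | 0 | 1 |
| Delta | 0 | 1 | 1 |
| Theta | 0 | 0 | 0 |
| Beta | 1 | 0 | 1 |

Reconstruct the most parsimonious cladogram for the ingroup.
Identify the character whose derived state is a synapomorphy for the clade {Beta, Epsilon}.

The outgroup has state '0' for every character, so '1' is the derived state throughout.
Only Beta and Epsilon show the derived state '1' for C1, supporting them as a clade.
Only Delta and Gamma show the derived state '1' for C2, supporting them as a clade.
C3 (derived state '1') is shared by Beta, Delta, Epsilon, and Gamma — a synapomorphy uniting that clade.
Most parsimonious ingroup topology: (((Gamma,Delta),(Epsilon,Beta)),Theta).
The clade {Beta, Epsilon} is supported by C1: its derived state '1' occurs in exactly those taxa and in no other taxon (including the outgroup).

C1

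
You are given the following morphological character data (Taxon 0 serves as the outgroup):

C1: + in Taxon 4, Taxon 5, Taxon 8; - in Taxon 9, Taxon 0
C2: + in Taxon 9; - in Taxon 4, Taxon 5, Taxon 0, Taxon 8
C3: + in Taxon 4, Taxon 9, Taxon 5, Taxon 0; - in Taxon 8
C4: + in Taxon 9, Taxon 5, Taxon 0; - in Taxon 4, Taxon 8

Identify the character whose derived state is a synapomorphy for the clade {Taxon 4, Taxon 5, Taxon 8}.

Character polarity is set by the outgroup: the derived state is whichever differs from the outgroup's state, so for C3, C4 the derived state is '-', and for the remaining characters it is '+'.
C1 (derived state '+') is shared by Taxon 4, Taxon 5, and Taxon 8 — a synapomorphy uniting that clade.
C2 (derived state '+') is unique to Taxon 9 (autapomorphy; uninformative for grouping).
C3: derived state '-' in Taxon 8 only — an autapomorphy, so it tells us nothing about relationships among taxa.
C4 (derived state '-') is shared by Taxon 4 and Taxon 8 — a synapomorphy uniting that clade.
Most parsimonious ingroup topology: ((Taxon 5,(Taxon 4,Taxon 8)),Taxon 9).
The clade {Taxon 4, Taxon 5, Taxon 8} is supported by C1: its derived state '+' occurs in exactly those taxa and in no other taxon (including the outgroup).

C1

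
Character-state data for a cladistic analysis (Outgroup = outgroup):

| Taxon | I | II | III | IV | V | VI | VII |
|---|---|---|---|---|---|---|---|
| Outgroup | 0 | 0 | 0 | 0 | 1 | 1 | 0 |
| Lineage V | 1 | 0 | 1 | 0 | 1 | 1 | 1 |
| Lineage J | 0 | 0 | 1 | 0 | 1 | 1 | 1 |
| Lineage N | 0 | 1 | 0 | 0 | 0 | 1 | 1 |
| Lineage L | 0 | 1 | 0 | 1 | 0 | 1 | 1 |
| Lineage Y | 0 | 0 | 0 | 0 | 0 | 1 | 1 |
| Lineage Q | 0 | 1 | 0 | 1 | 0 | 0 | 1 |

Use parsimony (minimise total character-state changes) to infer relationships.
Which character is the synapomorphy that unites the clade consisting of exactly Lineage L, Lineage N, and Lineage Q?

II

Character polarity is set by the outgroup: the derived state is whichever differs from the outgroup's state, so for V, VI the derived state is '0', and for the remaining characters it is '1'.
I: derived state '1' in Lineage V only — an autapomorphy, so it tells us nothing about relationships among taxa.
II (derived state '1') is shared by Lineage L, Lineage N, and Lineage Q — a synapomorphy uniting that clade.
III (derived state '1') is shared by Lineage J and Lineage V — a synapomorphy uniting that clade.
Only Lineage L and Lineage Q show the derived state '1' for IV, supporting them as a clade.
V: derived state '0' in Lineage L, Lineage N, Lineage Q, and Lineage Y only — synapomorphy for {Lineage L, Lineage N, Lineage Q, Lineage Y}.
VI: derived state '0' in Lineage Q only — an autapomorphy, so it tells us nothing about relationships among taxa.
All ingroup taxa share the derived state '1' for VII; it defines the ingroup but does not resolve relationships within it.
Most parsimonious ingroup topology: ((Lineage V,Lineage J),((Lineage N,(Lineage L,Lineage Q)),Lineage Y)).
The clade {Lineage L, Lineage N, Lineage Q} is supported by II: its derived state '1' occurs in exactly those taxa and in no other taxon (including the outgroup).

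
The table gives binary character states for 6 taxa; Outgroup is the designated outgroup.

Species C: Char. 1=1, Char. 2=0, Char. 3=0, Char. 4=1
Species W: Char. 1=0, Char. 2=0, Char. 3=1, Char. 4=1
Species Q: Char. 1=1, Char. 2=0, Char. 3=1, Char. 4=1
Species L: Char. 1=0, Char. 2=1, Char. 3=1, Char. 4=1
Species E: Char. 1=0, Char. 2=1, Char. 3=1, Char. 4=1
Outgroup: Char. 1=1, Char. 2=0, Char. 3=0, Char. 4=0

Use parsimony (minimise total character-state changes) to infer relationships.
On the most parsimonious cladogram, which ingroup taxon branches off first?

Species C

Character polarity is set by the outgroup: the derived state is whichever differs from the outgroup's state, so for Char. 1 the derived state is '0', and for the remaining characters it is '1'.
Only Species E, Species L, and Species W show the derived state '0' for Char. 1, supporting them as a clade.
Char. 2 (derived state '1') is shared by Species E and Species L — a synapomorphy uniting that clade.
Char. 3: derived state '1' in Species E, Species L, Species Q, and Species W only — synapomorphy for {Species E, Species L, Species Q, Species W}.
Char. 4 (derived state '1') is shared by all ingroup taxa — unites the whole ingroup.
Most parsimonious ingroup topology: ((((Species L,Species E),Species W),Species Q),Species C).
Species C is sister to the clade containing all other ingroup taxa, so it is the earliest-diverging (most basal) ingroup lineage.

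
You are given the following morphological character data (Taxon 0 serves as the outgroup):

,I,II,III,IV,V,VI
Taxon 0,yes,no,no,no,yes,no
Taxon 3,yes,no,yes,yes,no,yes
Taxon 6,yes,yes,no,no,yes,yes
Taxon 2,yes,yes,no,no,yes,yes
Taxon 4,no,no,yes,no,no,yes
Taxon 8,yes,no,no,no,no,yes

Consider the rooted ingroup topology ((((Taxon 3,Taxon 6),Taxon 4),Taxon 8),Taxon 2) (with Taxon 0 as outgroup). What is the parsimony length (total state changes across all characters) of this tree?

Map each character onto ((((Taxon 3,Taxon 6),Taxon 4),Taxon 8),Taxon 2) (rooted by Taxon 0) and count the minimum state changes it requires (Fitch parsimony):
I: 1; II: 2; III: 2; IV: 1; V: 2; VI: 1.
Total tree length = 9.

9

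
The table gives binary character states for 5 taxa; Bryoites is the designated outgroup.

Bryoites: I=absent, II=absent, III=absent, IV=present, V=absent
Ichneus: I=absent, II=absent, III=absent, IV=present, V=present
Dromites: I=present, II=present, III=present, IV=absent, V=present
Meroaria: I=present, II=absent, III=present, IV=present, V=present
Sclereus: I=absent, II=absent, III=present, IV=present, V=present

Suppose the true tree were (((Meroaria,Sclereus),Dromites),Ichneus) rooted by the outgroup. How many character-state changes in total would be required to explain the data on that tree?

Map each character onto (((Meroaria,Sclereus),Dromites),Ichneus) (rooted by Bryoites) and count the minimum state changes it requires (Fitch parsimony):
I: 2; II: 1; III: 1; IV: 1; V: 1.
Total tree length = 6.

6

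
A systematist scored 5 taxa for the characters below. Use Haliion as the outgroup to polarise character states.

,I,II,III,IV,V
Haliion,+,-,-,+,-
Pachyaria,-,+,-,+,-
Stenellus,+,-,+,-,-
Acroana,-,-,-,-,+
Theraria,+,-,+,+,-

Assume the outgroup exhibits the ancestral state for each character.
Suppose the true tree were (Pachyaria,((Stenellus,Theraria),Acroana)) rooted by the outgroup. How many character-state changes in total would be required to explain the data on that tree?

7

Map each character onto (Pachyaria,((Stenellus,Theraria),Acroana)) (rooted by Haliion) and count the minimum state changes it requires (Fitch parsimony):
I: 2; II: 1; III: 1; IV: 2; V: 1.
Total tree length = 7.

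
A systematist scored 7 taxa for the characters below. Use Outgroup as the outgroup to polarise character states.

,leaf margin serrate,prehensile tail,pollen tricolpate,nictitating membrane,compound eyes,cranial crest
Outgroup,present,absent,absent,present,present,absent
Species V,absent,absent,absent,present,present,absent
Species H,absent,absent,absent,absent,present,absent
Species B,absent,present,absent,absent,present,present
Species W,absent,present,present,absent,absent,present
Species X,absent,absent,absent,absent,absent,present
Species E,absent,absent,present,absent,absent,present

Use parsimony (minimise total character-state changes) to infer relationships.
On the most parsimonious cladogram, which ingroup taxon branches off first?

Species V

Character polarity is set by the outgroup: the derived state is whichever differs from the outgroup's state, so for leaf margin serrate, nictitating membrane, compound eyes the derived state is 'absent', and for the remaining characters it is 'present'.
leaf margin serrate (derived state 'absent') is shared by all ingroup taxa — unites the whole ingroup.
prehensile tail (state 'present') occurs in Species B and Species W but conflicts with the nesting implied by the other characters — most parsimoniously interpreted as homoplasy.
Only Species E and Species W show the derived state 'present' for pollen tricolpate, supporting them as a clade.
nictitating membrane: derived state 'absent' in Species B, Species E, Species H, Species W, and Species X only — synapomorphy for {Species B, Species E, Species H, Species W, Species X}.
Only Species E, Species W, and Species X show the derived state 'absent' for compound eyes, supporting them as a clade.
cranial crest (derived state 'present') is shared by Species B, Species E, Species W, and Species X — a synapomorphy uniting that clade.
Most parsimonious ingroup topology: (Species V,(Species H,(Species B,((Species W,Species E),Species X)))).
Species V is sister to the clade containing all other ingroup taxa, so it is the earliest-diverging (most basal) ingroup lineage.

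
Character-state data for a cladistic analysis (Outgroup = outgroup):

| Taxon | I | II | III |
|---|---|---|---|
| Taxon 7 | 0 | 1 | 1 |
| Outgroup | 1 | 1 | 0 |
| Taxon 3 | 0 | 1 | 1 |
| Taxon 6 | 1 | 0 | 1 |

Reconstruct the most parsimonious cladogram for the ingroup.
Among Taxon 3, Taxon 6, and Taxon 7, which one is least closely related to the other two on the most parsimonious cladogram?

Character polarity is set by the outgroup: the derived state is whichever differs from the outgroup's state, so for I, II the derived state is '0', and for the remaining characters it is '1'.
I (derived state '0') is shared by Taxon 3 and Taxon 7 — a synapomorphy uniting that clade.
II (derived state '0') is unique to Taxon 6 (autapomorphy; uninformative for grouping).
All ingroup taxa share the derived state '1' for III; it defines the ingroup but does not resolve relationships within it.
Most parsimonious ingroup topology: ((Taxon 3,Taxon 7),Taxon 6).
Taxon 3 and Taxon 7 share a more recent common ancestor with each other than either does with Taxon 6, so Taxon 6 is the least closely related of the three.

Taxon 6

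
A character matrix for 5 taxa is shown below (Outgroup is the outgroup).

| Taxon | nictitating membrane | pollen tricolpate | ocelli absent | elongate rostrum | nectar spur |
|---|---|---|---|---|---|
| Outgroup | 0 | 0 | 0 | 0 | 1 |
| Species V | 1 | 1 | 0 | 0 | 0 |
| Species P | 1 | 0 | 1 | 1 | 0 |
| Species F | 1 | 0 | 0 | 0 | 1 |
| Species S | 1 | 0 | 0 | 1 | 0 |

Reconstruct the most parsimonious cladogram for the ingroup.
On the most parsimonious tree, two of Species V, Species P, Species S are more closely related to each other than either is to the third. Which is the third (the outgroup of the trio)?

Character polarity is set by the outgroup: the derived state is whichever differs from the outgroup's state, so for nectar spur the derived state is '0', and for the remaining characters it is '1'.
nictitating membrane (derived state '1') is shared by all ingroup taxa — unites the whole ingroup.
pollen tricolpate: derived state '1' in Species V only — an autapomorphy, so it tells us nothing about relationships among taxa.
ocelli absent: derived state '1' in Species P only — an autapomorphy, so it tells us nothing about relationships among taxa.
elongate rostrum: derived state '1' in Species P and Species S only — synapomorphy for {Species P, Species S}.
Only Species P, Species S, and Species V show the derived state '0' for nectar spur, supporting them as a clade.
Most parsimonious ingroup topology: ((Species V,(Species P,Species S)),Species F).
Species P and Species S share a more recent common ancestor with each other than either does with Species V, so Species V is the least closely related of the three.

Species V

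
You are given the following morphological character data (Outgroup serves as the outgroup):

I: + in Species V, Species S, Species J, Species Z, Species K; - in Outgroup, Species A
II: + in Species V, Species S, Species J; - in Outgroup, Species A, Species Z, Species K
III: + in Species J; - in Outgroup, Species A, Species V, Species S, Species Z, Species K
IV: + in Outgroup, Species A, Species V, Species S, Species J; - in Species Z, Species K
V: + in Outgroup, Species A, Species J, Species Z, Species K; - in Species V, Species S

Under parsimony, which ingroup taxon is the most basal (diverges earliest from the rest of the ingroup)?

Character polarity is set by the outgroup: the derived state is whichever differs from the outgroup's state, so for IV, V the derived state is '-', and for the remaining characters it is '+'.
Only Species J, Species K, Species S, Species V, and Species Z show the derived state '+' for I, supporting them as a clade.
Only Species J, Species S, and Species V show the derived state '+' for II, supporting them as a clade.
III: derived state '+' in Species J only — an autapomorphy, so it tells us nothing about relationships among taxa.
IV: derived state '-' in Species K and Species Z only — synapomorphy for {Species K, Species Z}.
V (derived state '-') is shared by Species S and Species V — a synapomorphy uniting that clade.
Most parsimonious ingroup topology: (Species A,(((Species V,Species S),Species J),(Species Z,Species K))).
Species A is sister to the clade containing all other ingroup taxa, so it is the earliest-diverging (most basal) ingroup lineage.

Species A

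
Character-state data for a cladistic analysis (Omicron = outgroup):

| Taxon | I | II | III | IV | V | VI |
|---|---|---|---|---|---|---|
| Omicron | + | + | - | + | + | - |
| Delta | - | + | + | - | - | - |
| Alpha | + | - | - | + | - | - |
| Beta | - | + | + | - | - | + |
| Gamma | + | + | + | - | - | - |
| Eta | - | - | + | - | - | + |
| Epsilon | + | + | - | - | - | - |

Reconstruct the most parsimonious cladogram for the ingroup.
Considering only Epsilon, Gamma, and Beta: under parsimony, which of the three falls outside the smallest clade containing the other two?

Character polarity is set by the outgroup: the derived state is whichever differs from the outgroup's state, so for I, II, IV, V the derived state is '-', and for the remaining characters it is '+'.
I: derived state '-' in Beta, Delta, and Eta only — synapomorphy for {Beta, Delta, Eta}.
II groups Alpha and Eta, which is incompatible with the clades supported by the remaining characters; treating it as convergent (homoplasy) costs fewer steps than any alternative tree.
III (derived state '+') is shared by Beta, Delta, Eta, and Gamma — a synapomorphy uniting that clade.
IV (derived state '-') is shared by Beta, Delta, Epsilon, Eta, and Gamma — a synapomorphy uniting that clade.
All ingroup taxa share the derived state '-' for V; it defines the ingroup but does not resolve relationships within it.
Only Beta and Eta show the derived state '+' for VI, supporting them as a clade.
Most parsimonious ingroup topology: ((((Delta,(Beta,Eta)),Gamma),Epsilon),Alpha).
Gamma and Beta share a more recent common ancestor with each other than either does with Epsilon, so Epsilon is the least closely related of the three.

Epsilon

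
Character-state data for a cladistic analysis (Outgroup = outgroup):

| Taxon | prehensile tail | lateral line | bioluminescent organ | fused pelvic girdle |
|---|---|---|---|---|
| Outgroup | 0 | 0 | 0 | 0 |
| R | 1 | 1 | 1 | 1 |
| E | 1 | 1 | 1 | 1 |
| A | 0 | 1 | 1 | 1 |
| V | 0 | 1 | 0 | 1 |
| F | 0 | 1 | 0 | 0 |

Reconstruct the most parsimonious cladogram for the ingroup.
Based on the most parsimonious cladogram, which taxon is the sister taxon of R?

E

The outgroup has state '0' for every character, so '1' is the derived state throughout.
Only E and R show the derived state '1' for prehensile tail, supporting them as a clade.
All ingroup taxa share the derived state '1' for lateral line; it defines the ingroup but does not resolve relationships within it.
bioluminescent organ: derived state '1' in A, E, and R only — synapomorphy for {A, E, R}.
fused pelvic girdle (derived state '1') is shared by A, E, R, and V — a synapomorphy uniting that clade.
Most parsimonious ingroup topology: ((((R,E),A),V),F).
R and E form a cherry on this tree, so they are sister taxa.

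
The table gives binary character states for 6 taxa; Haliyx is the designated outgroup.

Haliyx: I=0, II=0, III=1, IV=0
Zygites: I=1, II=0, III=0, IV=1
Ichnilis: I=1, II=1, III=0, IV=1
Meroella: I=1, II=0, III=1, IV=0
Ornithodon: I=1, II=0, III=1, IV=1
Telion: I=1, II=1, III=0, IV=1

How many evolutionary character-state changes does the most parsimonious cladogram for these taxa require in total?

4

Character polarity is set by the outgroup: the derived state is whichever differs from the outgroup's state, so for III the derived state is '0', and for the remaining characters it is '1'.
All ingroup taxa share the derived state '1' for I; it defines the ingroup but does not resolve relationships within it.
II: derived state '1' in Ichnilis and Telion only — synapomorphy for {Ichnilis, Telion}.
Only Ichnilis, Telion, and Zygites show the derived state '0' for III, supporting them as a clade.
Only Ichnilis, Ornithodon, Telion, and Zygites show the derived state '1' for IV, supporting them as a clade.
Most parsimonious ingroup topology: (((Zygites,(Ichnilis,Telion)),Ornithodon),Meroella).
Changes per character on this tree: I: 1; II: 1; III: 1; IV: 1.
Total = 4.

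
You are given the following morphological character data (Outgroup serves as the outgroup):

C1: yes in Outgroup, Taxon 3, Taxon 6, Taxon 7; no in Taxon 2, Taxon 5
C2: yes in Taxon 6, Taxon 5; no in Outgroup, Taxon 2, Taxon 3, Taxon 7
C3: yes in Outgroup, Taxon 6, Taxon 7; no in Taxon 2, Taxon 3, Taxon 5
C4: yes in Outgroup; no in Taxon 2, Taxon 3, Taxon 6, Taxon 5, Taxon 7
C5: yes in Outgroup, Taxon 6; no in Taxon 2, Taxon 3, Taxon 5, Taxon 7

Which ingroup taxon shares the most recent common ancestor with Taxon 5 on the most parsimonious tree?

Character polarity is set by the outgroup: the derived state is whichever differs from the outgroup's state, so for C1, C3, C4, C5 the derived state is 'no', and for the remaining characters it is 'yes'.
C1: derived state 'no' in Taxon 2 and Taxon 5 only — synapomorphy for {Taxon 2, Taxon 5}.
C2 (state 'yes') occurs in Taxon 5 and Taxon 6 but conflicts with the nesting implied by the other characters — most parsimoniously interpreted as homoplasy.
Only Taxon 2, Taxon 3, and Taxon 5 show the derived state 'no' for C3, supporting them as a clade.
All ingroup taxa share the derived state 'no' for C4; it defines the ingroup but does not resolve relationships within it.
C5: derived state 'no' in Taxon 2, Taxon 3, Taxon 5, and Taxon 7 only — synapomorphy for {Taxon 2, Taxon 3, Taxon 5, Taxon 7}.
Most parsimonious ingroup topology: ((((Taxon 2,Taxon 5),Taxon 3),Taxon 7),Taxon 6).
Taxon 5 and Taxon 2 form a cherry on this tree, so they are sister taxa.

Taxon 2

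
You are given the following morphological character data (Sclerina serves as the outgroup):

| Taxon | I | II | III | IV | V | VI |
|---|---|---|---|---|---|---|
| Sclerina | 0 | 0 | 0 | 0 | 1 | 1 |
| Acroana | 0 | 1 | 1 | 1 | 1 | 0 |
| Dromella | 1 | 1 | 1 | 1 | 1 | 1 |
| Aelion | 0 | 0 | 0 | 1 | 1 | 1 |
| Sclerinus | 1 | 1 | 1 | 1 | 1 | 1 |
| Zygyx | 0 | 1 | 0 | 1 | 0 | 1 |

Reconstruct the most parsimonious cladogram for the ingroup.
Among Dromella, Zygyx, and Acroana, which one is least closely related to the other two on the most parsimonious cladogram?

Zygyx

Character polarity is set by the outgroup: the derived state is whichever differs from the outgroup's state, so for V, VI the derived state is '0', and for the remaining characters it is '1'.
I (derived state '1') is shared by Dromella and Sclerinus — a synapomorphy uniting that clade.
II (derived state '1') is shared by Acroana, Dromella, Sclerinus, and Zygyx — a synapomorphy uniting that clade.
Only Acroana, Dromella, and Sclerinus show the derived state '1' for III, supporting them as a clade.
IV (derived state '1') is shared by all ingroup taxa — unites the whole ingroup.
V: derived state '0' in Zygyx only — an autapomorphy, so it tells us nothing about relationships among taxa.
VI: derived state '0' in Acroana only — an autapomorphy, so it tells us nothing about relationships among taxa.
Most parsimonious ingroup topology: (((Acroana,(Dromella,Sclerinus)),Zygyx),Aelion).
Dromella and Acroana share a more recent common ancestor with each other than either does with Zygyx, so Zygyx is the least closely related of the three.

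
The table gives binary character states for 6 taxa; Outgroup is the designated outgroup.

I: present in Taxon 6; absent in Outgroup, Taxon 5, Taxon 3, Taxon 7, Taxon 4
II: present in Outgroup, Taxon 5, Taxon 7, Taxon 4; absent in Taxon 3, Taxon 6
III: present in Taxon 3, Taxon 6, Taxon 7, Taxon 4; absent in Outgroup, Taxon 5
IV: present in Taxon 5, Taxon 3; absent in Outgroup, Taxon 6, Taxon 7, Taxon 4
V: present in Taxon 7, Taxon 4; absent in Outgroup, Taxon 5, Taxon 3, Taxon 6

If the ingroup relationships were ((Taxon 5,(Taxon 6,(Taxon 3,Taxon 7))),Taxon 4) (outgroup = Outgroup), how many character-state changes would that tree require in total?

Map each character onto ((Taxon 5,(Taxon 6,(Taxon 3,Taxon 7))),Taxon 4) (rooted by Outgroup) and count the minimum state changes it requires (Fitch parsimony):
I: 1; II: 2; III: 2; IV: 2; V: 2.
Total tree length = 9.

9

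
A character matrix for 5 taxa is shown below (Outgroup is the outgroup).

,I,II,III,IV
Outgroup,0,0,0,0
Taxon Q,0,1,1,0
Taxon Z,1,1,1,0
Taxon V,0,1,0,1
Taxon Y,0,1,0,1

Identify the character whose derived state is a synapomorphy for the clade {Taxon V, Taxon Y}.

IV

The outgroup has state '0' for every character, so '1' is the derived state throughout.
I (derived state '1') is unique to Taxon Z (autapomorphy; uninformative for grouping).
II (derived state '1') is shared by all ingroup taxa — unites the whole ingroup.
III (derived state '1') is shared by Taxon Q and Taxon Z — a synapomorphy uniting that clade.
Only Taxon V and Taxon Y show the derived state '1' for IV, supporting them as a clade.
Most parsimonious ingroup topology: ((Taxon Q,Taxon Z),(Taxon V,Taxon Y)).
The clade {Taxon V, Taxon Y} is supported by IV: its derived state '1' occurs in exactly those taxa and in no other taxon (including the outgroup).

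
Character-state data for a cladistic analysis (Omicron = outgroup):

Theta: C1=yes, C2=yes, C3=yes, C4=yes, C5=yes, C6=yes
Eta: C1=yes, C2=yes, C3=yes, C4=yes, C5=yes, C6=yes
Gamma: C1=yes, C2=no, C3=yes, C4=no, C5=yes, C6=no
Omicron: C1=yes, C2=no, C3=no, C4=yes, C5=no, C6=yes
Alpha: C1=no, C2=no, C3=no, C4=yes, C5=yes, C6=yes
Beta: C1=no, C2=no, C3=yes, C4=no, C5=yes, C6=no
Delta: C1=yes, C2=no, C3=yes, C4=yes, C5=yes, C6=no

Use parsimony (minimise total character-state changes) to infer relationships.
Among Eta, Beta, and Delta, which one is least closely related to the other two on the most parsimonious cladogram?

Character polarity is set by the outgroup: the derived state is whichever differs from the outgroup's state, so for C1, C4, C6 the derived state is 'no', and for the remaining characters it is 'yes'.
C1 groups Alpha and Beta, which is incompatible with the clades supported by the remaining characters; treating it as convergent (homoplasy) costs fewer steps than any alternative tree.
C2: derived state 'yes' in Eta and Theta only — synapomorphy for {Eta, Theta}.
C3 (derived state 'yes') is shared by Beta, Delta, Eta, Gamma, and Theta — a synapomorphy uniting that clade.
Only Beta and Gamma show the derived state 'no' for C4, supporting them as a clade.
C5 (derived state 'yes') is shared by all ingroup taxa — unites the whole ingroup.
Only Beta, Delta, and Gamma show the derived state 'no' for C6, supporting them as a clade.
Most parsimonious ingroup topology: ((((Beta,Gamma),Delta),(Theta,Eta)),Alpha).
Delta and Beta share a more recent common ancestor with each other than either does with Eta, so Eta is the least closely related of the three.

Eta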